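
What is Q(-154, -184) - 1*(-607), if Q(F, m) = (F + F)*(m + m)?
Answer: 113951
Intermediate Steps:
Q(F, m) = 4*F*m (Q(F, m) = (2*F)*(2*m) = 4*F*m)
Q(-154, -184) - 1*(-607) = 4*(-154)*(-184) - 1*(-607) = 113344 + 607 = 113951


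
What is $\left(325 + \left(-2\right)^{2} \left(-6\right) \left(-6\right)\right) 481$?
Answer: $225589$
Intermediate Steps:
$\left(325 + \left(-2\right)^{2} \left(-6\right) \left(-6\right)\right) 481 = \left(325 + 4 \left(-6\right) \left(-6\right)\right) 481 = \left(325 - -144\right) 481 = \left(325 + 144\right) 481 = 469 \cdot 481 = 225589$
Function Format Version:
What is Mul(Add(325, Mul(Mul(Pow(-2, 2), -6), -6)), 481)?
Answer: 225589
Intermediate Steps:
Mul(Add(325, Mul(Mul(Pow(-2, 2), -6), -6)), 481) = Mul(Add(325, Mul(Mul(4, -6), -6)), 481) = Mul(Add(325, Mul(-24, -6)), 481) = Mul(Add(325, 144), 481) = Mul(469, 481) = 225589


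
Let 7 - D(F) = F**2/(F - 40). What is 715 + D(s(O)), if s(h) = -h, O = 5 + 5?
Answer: 724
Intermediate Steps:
O = 10
D(F) = 7 - F**2/(-40 + F) (D(F) = 7 - F**2/(F - 40) = 7 - F**2/(-40 + F))
715 + D(s(O)) = 715 + (-280 - (-1*10)**2 + 7*(-1*10))/(-40 - 1*10) = 715 + (-280 - 1*(-10)**2 + 7*(-10))/(-40 - 10) = 715 + (-280 - 1*100 - 70)/(-50) = 715 - (-280 - 100 - 70)/50 = 715 - 1/50*(-450) = 715 + 9 = 724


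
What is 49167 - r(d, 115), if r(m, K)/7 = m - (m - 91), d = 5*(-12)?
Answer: 48530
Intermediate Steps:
d = -60
r(m, K) = 637 (r(m, K) = 7*(m - (m - 91)) = 7*(m - (-91 + m)) = 7*(m + (91 - m)) = 7*91 = 637)
49167 - r(d, 115) = 49167 - 1*637 = 49167 - 637 = 48530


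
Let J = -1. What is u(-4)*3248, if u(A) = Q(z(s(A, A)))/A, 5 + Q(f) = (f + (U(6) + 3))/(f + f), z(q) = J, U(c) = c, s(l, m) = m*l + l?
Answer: 7308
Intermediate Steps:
s(l, m) = l + l*m (s(l, m) = l*m + l = l + l*m)
z(q) = -1
Q(f) = -5 + (9 + f)/(2*f) (Q(f) = -5 + (f + (6 + 3))/(f + f) = -5 + (f + 9)/((2*f)) = -5 + (9 + f)*(1/(2*f)) = -5 + (9 + f)/(2*f))
u(A) = -9/A (u(A) = ((9/2)*(1 - 1*(-1))/(-1))/A = ((9/2)*(-1)*(1 + 1))/A = ((9/2)*(-1)*2)/A = -9/A)
u(-4)*3248 = -9/(-4)*3248 = -9*(-1/4)*3248 = (9/4)*3248 = 7308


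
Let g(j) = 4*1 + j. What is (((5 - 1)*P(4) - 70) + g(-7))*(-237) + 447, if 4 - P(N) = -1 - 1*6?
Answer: 7320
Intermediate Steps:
g(j) = 4 + j
P(N) = 11 (P(N) = 4 - (-1 - 1*6) = 4 - (-1 - 6) = 4 - 1*(-7) = 4 + 7 = 11)
(((5 - 1)*P(4) - 70) + g(-7))*(-237) + 447 = (((5 - 1)*11 - 70) + (4 - 7))*(-237) + 447 = ((4*11 - 70) - 3)*(-237) + 447 = ((44 - 70) - 3)*(-237) + 447 = (-26 - 3)*(-237) + 447 = -29*(-237) + 447 = 6873 + 447 = 7320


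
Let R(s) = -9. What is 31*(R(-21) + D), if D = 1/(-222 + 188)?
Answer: -9517/34 ≈ -279.91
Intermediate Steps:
D = -1/34 (D = 1/(-34) = -1/34 ≈ -0.029412)
31*(R(-21) + D) = 31*(-9 - 1/34) = 31*(-307/34) = -9517/34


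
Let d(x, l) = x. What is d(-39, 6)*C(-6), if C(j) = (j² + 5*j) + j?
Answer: 0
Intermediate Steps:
C(j) = j² + 6*j
d(-39, 6)*C(-6) = -(-234)*(6 - 6) = -(-234)*0 = -39*0 = 0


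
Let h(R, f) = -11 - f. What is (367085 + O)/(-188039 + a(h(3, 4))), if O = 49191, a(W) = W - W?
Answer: -416276/188039 ≈ -2.2138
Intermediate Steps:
a(W) = 0
(367085 + O)/(-188039 + a(h(3, 4))) = (367085 + 49191)/(-188039 + 0) = 416276/(-188039) = 416276*(-1/188039) = -416276/188039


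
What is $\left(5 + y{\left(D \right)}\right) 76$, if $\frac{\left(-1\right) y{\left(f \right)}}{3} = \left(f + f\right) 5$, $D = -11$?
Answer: $25460$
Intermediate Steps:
$y{\left(f \right)} = - 30 f$ ($y{\left(f \right)} = - 3 \left(f + f\right) 5 = - 3 \cdot 2 f 5 = - 3 \cdot 10 f = - 30 f$)
$\left(5 + y{\left(D \right)}\right) 76 = \left(5 - -330\right) 76 = \left(5 + 330\right) 76 = 335 \cdot 76 = 25460$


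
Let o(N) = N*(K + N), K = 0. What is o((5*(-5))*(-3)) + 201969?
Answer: 207594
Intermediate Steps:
o(N) = N² (o(N) = N*(0 + N) = N*N = N²)
o((5*(-5))*(-3)) + 201969 = ((5*(-5))*(-3))² + 201969 = (-25*(-3))² + 201969 = 75² + 201969 = 5625 + 201969 = 207594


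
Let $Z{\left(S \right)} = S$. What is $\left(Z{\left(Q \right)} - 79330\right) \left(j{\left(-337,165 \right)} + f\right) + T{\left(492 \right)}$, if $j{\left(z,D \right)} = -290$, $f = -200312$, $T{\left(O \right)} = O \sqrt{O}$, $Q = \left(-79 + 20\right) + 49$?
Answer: $15915762680 + 984 \sqrt{123} \approx 1.5916 \cdot 10^{10}$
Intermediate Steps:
$Q = -10$ ($Q = -59 + 49 = -10$)
$T{\left(O \right)} = O^{\frac{3}{2}}$
$\left(Z{\left(Q \right)} - 79330\right) \left(j{\left(-337,165 \right)} + f\right) + T{\left(492 \right)} = \left(-10 - 79330\right) \left(-290 - 200312\right) + 492^{\frac{3}{2}} = \left(-79340\right) \left(-200602\right) + 984 \sqrt{123} = 15915762680 + 984 \sqrt{123}$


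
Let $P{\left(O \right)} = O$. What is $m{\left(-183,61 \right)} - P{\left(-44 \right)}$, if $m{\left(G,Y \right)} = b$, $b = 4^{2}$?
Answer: $60$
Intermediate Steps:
$b = 16$
$m{\left(G,Y \right)} = 16$
$m{\left(-183,61 \right)} - P{\left(-44 \right)} = 16 - -44 = 16 + 44 = 60$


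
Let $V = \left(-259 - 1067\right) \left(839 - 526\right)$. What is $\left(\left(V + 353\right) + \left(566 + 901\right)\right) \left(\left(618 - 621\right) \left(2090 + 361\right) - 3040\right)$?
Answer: $4294574674$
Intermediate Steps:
$V = -415038$ ($V = \left(-1326\right) 313 = -415038$)
$\left(\left(V + 353\right) + \left(566 + 901\right)\right) \left(\left(618 - 621\right) \left(2090 + 361\right) - 3040\right) = \left(\left(-415038 + 353\right) + \left(566 + 901\right)\right) \left(\left(618 - 621\right) \left(2090 + 361\right) - 3040\right) = \left(-414685 + 1467\right) \left(\left(-3\right) 2451 - 3040\right) = - 413218 \left(-7353 - 3040\right) = \left(-413218\right) \left(-10393\right) = 4294574674$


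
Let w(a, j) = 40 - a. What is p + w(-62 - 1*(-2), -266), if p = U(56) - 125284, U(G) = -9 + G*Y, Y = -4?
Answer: -125417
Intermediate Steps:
U(G) = -9 - 4*G (U(G) = -9 + G*(-4) = -9 - 4*G)
p = -125517 (p = (-9 - 4*56) - 125284 = (-9 - 224) - 125284 = -233 - 125284 = -125517)
p + w(-62 - 1*(-2), -266) = -125517 + (40 - (-62 - 1*(-2))) = -125517 + (40 - (-62 + 2)) = -125517 + (40 - 1*(-60)) = -125517 + (40 + 60) = -125517 + 100 = -125417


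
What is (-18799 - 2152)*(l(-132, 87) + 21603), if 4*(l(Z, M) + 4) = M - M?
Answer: -452520649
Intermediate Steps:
l(Z, M) = -4 (l(Z, M) = -4 + (M - M)/4 = -4 + (¼)*0 = -4 + 0 = -4)
(-18799 - 2152)*(l(-132, 87) + 21603) = (-18799 - 2152)*(-4 + 21603) = -20951*21599 = -452520649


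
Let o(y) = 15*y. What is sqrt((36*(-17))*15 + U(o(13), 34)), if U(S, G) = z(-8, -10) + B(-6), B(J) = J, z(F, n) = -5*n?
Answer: 4*I*sqrt(571) ≈ 95.582*I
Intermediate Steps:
U(S, G) = 44 (U(S, G) = -5*(-10) - 6 = 50 - 6 = 44)
sqrt((36*(-17))*15 + U(o(13), 34)) = sqrt((36*(-17))*15 + 44) = sqrt(-612*15 + 44) = sqrt(-9180 + 44) = sqrt(-9136) = 4*I*sqrt(571)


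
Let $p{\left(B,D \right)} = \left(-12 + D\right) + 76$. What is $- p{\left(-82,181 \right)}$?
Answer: $-245$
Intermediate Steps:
$p{\left(B,D \right)} = 64 + D$
$- p{\left(-82,181 \right)} = - (64 + 181) = \left(-1\right) 245 = -245$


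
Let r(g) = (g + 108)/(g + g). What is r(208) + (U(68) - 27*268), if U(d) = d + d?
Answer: -738321/104 ≈ -7099.2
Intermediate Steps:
U(d) = 2*d
r(g) = (108 + g)/(2*g) (r(g) = (108 + g)/((2*g)) = (108 + g)*(1/(2*g)) = (108 + g)/(2*g))
r(208) + (U(68) - 27*268) = (½)*(108 + 208)/208 + (2*68 - 27*268) = (½)*(1/208)*316 + (136 - 7236) = 79/104 - 7100 = -738321/104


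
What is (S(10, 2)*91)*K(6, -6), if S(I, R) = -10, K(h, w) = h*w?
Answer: 32760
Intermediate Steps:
(S(10, 2)*91)*K(6, -6) = (-10*91)*(6*(-6)) = -910*(-36) = 32760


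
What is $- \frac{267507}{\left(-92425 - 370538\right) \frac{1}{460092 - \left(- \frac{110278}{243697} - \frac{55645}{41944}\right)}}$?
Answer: $\frac{419353512587099514957}{1577411695328728} \approx 2.6585 \cdot 10^{5}$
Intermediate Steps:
$- \frac{267507}{\left(-92425 - 370538\right) \frac{1}{460092 - \left(- \frac{110278}{243697} - \frac{55645}{41944}\right)}} = - \frac{267507}{\left(-462963\right) \frac{1}{460092 - - \frac{18186019997}{10221626968}}} = - \frac{267507}{\left(-462963\right) \frac{1}{460092 + \left(\frac{110278}{243697} + \frac{55645}{41944}\right)}} = - \frac{267507}{\left(-462963\right) \frac{1}{460092 + \frac{18186019997}{10221626968}}} = - \frac{267507}{\left(-462963\right) \frac{1}{\frac{4702906980981053}{10221626968}}} = - \frac{267507}{\left(-462963\right) \frac{10221626968}{4702906980981053}} = - \frac{267507}{- \frac{4732235085986184}{4702906980981053}} = \left(-267507\right) \left(- \frac{4702906980981053}{4732235085986184}\right) = \frac{419353512587099514957}{1577411695328728}$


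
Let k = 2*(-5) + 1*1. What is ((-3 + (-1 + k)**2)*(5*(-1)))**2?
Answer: 235225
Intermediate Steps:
k = -9 (k = -10 + 1 = -9)
((-3 + (-1 + k)**2)*(5*(-1)))**2 = ((-3 + (-1 - 9)**2)*(5*(-1)))**2 = ((-3 + (-10)**2)*(-5))**2 = ((-3 + 100)*(-5))**2 = (97*(-5))**2 = (-485)**2 = 235225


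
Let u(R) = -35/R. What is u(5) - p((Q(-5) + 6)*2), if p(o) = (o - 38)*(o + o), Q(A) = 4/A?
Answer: 14177/25 ≈ 567.08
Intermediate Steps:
p(o) = 2*o*(-38 + o) (p(o) = (-38 + o)*(2*o) = 2*o*(-38 + o))
u(5) - p((Q(-5) + 6)*2) = -35/5 - 2*(4/(-5) + 6)*2*(-38 + (4/(-5) + 6)*2) = -35*⅕ - 2*(4*(-⅕) + 6)*2*(-38 + (4*(-⅕) + 6)*2) = -7 - 2*(-⅘ + 6)*2*(-38 + (-⅘ + 6)*2) = -7 - 2*(26/5)*2*(-38 + (26/5)*2) = -7 - 2*52*(-38 + 52/5)/5 = -7 - 2*52*(-138)/(5*5) = -7 - 1*(-14352/25) = -7 + 14352/25 = 14177/25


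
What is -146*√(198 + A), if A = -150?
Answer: -584*√3 ≈ -1011.5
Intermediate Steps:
-146*√(198 + A) = -146*√(198 - 150) = -584*√3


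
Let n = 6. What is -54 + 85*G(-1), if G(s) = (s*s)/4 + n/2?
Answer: 889/4 ≈ 222.25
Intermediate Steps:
G(s) = 3 + s²/4 (G(s) = (s*s)/4 + 6/2 = s²*(¼) + 6*(½) = s²/4 + 3 = 3 + s²/4)
-54 + 85*G(-1) = -54 + 85*(3 + (¼)*(-1)²) = -54 + 85*(3 + (¼)*1) = -54 + 85*(3 + ¼) = -54 + 85*(13/4) = -54 + 1105/4 = 889/4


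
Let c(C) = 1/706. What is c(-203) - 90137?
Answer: -63636721/706 ≈ -90137.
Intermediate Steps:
c(C) = 1/706
c(-203) - 90137 = 1/706 - 90137 = -63636721/706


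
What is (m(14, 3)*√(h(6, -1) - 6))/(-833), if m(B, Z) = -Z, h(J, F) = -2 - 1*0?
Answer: 6*I*√2/833 ≈ 0.010186*I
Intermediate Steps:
h(J, F) = -2 (h(J, F) = -2 + 0 = -2)
(m(14, 3)*√(h(6, -1) - 6))/(-833) = ((-1*3)*√(-2 - 6))/(-833) = -6*I*√2*(-1/833) = 6*I*√2/833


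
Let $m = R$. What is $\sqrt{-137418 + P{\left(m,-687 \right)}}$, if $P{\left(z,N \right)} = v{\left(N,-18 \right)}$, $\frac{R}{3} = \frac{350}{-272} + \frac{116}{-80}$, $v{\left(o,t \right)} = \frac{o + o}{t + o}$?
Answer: $\frac{2 i \sqrt{1897200355}}{235} \approx 370.7 i$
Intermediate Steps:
$v{\left(o,t \right)} = \frac{2 o}{o + t}$
$R = - \frac{5583}{680}$ ($R = 3 \left(\frac{350}{-272} + \frac{116}{-80}\right) = 3 \left(350 \left(- \frac{1}{272}\right) + 116 \left(- \frac{1}{80}\right)\right) = 3 \left(- \frac{175}{136} - \frac{29}{20}\right) = 3 \left(- \frac{1861}{680}\right) = - \frac{5583}{680} \approx -8.2103$)
$m = - \frac{5583}{680} \approx -8.2103$
$P{\left(z,N \right)} = \frac{2 N}{-18 + N}$ ($P{\left(z,N \right)} = \frac{2 N}{N - 18} = \frac{2 N}{-18 + N}$)
$\sqrt{-137418 + P{\left(m,-687 \right)}} = \sqrt{-137418 + 2 \left(-687\right) \frac{1}{-18 - 687}} = \sqrt{-137418 + 2 \left(-687\right) \frac{1}{-705}} = \sqrt{-137418 + 2 \left(-687\right) \left(- \frac{1}{705}\right)} = \sqrt{-137418 + \frac{458}{235}} = \sqrt{- \frac{32292772}{235}} = \frac{2 i \sqrt{1897200355}}{235}$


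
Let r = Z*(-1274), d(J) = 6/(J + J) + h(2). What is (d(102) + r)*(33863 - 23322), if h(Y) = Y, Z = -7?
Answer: 3196885021/34 ≈ 9.4026e+7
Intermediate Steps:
d(J) = 2 + 3/J (d(J) = 6/(J + J) + 2 = 6/((2*J)) + 2 = 6*(1/(2*J)) + 2 = 3/J + 2 = 2 + 3/J)
r = 8918 (r = -7*(-1274) = 8918)
(d(102) + r)*(33863 - 23322) = ((2 + 3/102) + 8918)*(33863 - 23322) = ((2 + 3*(1/102)) + 8918)*10541 = ((2 + 1/34) + 8918)*10541 = (69/34 + 8918)*10541 = (303281/34)*10541 = 3196885021/34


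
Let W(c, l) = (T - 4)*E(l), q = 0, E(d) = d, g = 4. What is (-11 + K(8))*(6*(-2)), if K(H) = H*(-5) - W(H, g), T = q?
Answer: 420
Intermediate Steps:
T = 0
W(c, l) = -4*l (W(c, l) = (0 - 4)*l = -4*l)
K(H) = 16 - 5*H (K(H) = H*(-5) - (-4)*4 = -5*H - 1*(-16) = -5*H + 16 = 16 - 5*H)
(-11 + K(8))*(6*(-2)) = (-11 + (16 - 5*8))*(6*(-2)) = (-11 + (16 - 40))*(-12) = (-11 - 24)*(-12) = -35*(-12) = 420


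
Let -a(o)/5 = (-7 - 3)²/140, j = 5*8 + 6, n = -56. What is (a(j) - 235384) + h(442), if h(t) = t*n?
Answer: -1820977/7 ≈ -2.6014e+5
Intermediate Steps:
h(t) = -56*t (h(t) = t*(-56) = -56*t)
j = 46 (j = 40 + 6 = 46)
a(o) = -25/7 (a(o) = -5*(-7 - 3)²/140 = -5*(-10)²/140 = -500/140 = -5*5/7 = -25/7)
(a(j) - 235384) + h(442) = (-25/7 - 235384) - 56*442 = -1647713/7 - 24752 = -1820977/7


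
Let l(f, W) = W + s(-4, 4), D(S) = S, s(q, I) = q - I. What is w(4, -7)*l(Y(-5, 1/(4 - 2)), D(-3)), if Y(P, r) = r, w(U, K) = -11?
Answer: 121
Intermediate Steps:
l(f, W) = -8 + W (l(f, W) = W + (-4 - 1*4) = W + (-4 - 4) = W - 8 = -8 + W)
w(4, -7)*l(Y(-5, 1/(4 - 2)), D(-3)) = -11*(-8 - 3) = -11*(-11) = 121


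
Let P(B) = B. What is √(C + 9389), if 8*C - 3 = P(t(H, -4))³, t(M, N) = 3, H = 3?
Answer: √37571/2 ≈ 96.916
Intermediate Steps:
C = 15/4 (C = 3/8 + (⅛)*3³ = 3/8 + (⅛)*27 = 3/8 + 27/8 = 15/4 ≈ 3.7500)
√(C + 9389) = √(15/4 + 9389) = √(37571/4) = √37571/2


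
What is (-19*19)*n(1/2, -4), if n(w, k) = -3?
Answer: 1083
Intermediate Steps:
(-19*19)*n(1/2, -4) = -19*19*(-3) = -361*(-3) = 1083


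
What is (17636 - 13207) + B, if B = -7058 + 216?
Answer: -2413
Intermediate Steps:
B = -6842
(17636 - 13207) + B = (17636 - 13207) - 6842 = 4429 - 6842 = -2413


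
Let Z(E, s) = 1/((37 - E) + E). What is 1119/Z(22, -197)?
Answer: 41403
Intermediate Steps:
Z(E, s) = 1/37
1119/Z(22, -197) = 1119/(1/37) = 1119*37 = 41403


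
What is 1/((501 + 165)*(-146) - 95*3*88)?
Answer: -1/122316 ≈ -8.1755e-6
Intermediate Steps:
1/((501 + 165)*(-146) - 95*3*88) = 1/(666*(-146) - 285*88) = 1/(-97236 - 25080) = 1/(-122316) = -1/122316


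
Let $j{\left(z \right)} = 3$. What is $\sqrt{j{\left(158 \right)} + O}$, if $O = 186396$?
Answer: $3 \sqrt{20711} \approx 431.74$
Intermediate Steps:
$\sqrt{j{\left(158 \right)} + O} = \sqrt{3 + 186396} = \sqrt{186399} = 3 \sqrt{20711}$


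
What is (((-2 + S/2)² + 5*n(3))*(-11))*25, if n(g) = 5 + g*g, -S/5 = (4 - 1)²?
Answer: -737275/4 ≈ -1.8432e+5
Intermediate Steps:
S = -45 (S = -5*(4 - 1)² = -5*3² = -5*9 = -45)
n(g) = 5 + g²
(((-2 + S/2)² + 5*n(3))*(-11))*25 = (((-2 - 45/2)² + 5*(5 + 3²))*(-11))*25 = (((-2 - 45*½)² + 5*(5 + 9))*(-11))*25 = (((-2 - 45/2)² + 5*14)*(-11))*25 = (((-49/2)² + 70)*(-11))*25 = ((2401/4 + 70)*(-11))*25 = ((2681/4)*(-11))*25 = -29491/4*25 = -737275/4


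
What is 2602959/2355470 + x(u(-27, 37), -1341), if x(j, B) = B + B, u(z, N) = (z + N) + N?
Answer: -6314767581/2355470 ≈ -2680.9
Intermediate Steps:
u(z, N) = z + 2*N (u(z, N) = (N + z) + N = z + 2*N)
x(j, B) = 2*B
2602959/2355470 + x(u(-27, 37), -1341) = 2602959/2355470 + 2*(-1341) = 2602959*(1/2355470) - 2682 = 2602959/2355470 - 2682 = -6314767581/2355470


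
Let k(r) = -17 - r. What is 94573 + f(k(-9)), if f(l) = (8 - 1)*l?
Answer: 94517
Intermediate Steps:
f(l) = 7*l
94573 + f(k(-9)) = 94573 + 7*(-17 - 1*(-9)) = 94573 + 7*(-17 + 9) = 94573 + 7*(-8) = 94573 - 56 = 94517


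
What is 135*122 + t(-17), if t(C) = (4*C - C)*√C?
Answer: 16470 - 51*I*√17 ≈ 16470.0 - 210.28*I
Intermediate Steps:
t(C) = 3*C^(3/2) (t(C) = (3*C)*√C = 3*C^(3/2))
135*122 + t(-17) = 135*122 + 3*(-17)^(3/2) = 16470 + 3*(-17*I*√17) = 16470 - 51*I*√17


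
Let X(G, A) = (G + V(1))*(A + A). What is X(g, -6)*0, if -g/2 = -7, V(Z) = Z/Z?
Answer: 0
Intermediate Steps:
V(Z) = 1
g = 14 (g = -2*(-7) = 14)
X(G, A) = 2*A*(1 + G) (X(G, A) = (G + 1)*(A + A) = (1 + G)*(2*A) = 2*A*(1 + G))
X(g, -6)*0 = (2*(-6)*(1 + 14))*0 = (2*(-6)*15)*0 = -180*0 = 0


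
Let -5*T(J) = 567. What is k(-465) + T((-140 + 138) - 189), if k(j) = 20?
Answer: -467/5 ≈ -93.400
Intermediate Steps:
T(J) = -567/5 (T(J) = -⅕*567 = -567/5)
k(-465) + T((-140 + 138) - 189) = 20 - 567/5 = -467/5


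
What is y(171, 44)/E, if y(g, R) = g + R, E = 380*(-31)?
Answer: -43/2356 ≈ -0.018251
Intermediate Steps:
E = -11780
y(g, R) = R + g
y(171, 44)/E = (44 + 171)/(-11780) = 215*(-1/11780) = -43/2356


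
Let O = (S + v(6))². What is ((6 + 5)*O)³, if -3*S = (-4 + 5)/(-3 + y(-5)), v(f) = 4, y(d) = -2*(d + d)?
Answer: 93143870995689899/17596287801 ≈ 5.2934e+6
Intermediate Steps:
y(d) = -4*d
S = -1/51 (S = -(-4 + 5)/(3*(-3 - 4*(-5))) = -1/(3*(-3 + 20)) = -1/(3*17) = -⅓*1/17 = -1/51 ≈ -0.019608)
O = 41209/2601 (O = (-1/51 + 4)² = (203/51)² = 41209/2601 ≈ 15.844)
((6 + 5)*O)³ = ((6 + 5)*(41209/2601))³ = (11*(41209/2601))³ = (453299/2601)³ = 93143870995689899/17596287801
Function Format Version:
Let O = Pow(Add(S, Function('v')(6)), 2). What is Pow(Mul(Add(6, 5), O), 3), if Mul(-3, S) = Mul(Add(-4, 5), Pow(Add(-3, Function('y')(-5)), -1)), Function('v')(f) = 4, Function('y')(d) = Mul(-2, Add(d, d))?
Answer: Rational(93143870995689899, 17596287801) ≈ 5.2934e+6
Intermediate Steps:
Function('y')(d) = Mul(-4, d) (Function('y')(d) = Mul(-2, Mul(2, d)) = Mul(-4, d))
S = Rational(-1, 51) (S = Mul(Rational(-1, 3), Mul(Add(-4, 5), Pow(Add(-3, Mul(-4, -5)), -1))) = Mul(Rational(-1, 3), Mul(1, Pow(Add(-3, 20), -1))) = Mul(Rational(-1, 3), Mul(1, Pow(17, -1))) = Mul(Rational(-1, 3), Mul(1, Rational(1, 17))) = Mul(Rational(-1, 3), Rational(1, 17)) = Rational(-1, 51) ≈ -0.019608)
O = Rational(41209, 2601) (O = Pow(Add(Rational(-1, 51), 4), 2) = Pow(Rational(203, 51), 2) = Rational(41209, 2601) ≈ 15.844)
Pow(Mul(Add(6, 5), O), 3) = Pow(Mul(Add(6, 5), Rational(41209, 2601)), 3) = Pow(Mul(11, Rational(41209, 2601)), 3) = Pow(Rational(453299, 2601), 3) = Rational(93143870995689899, 17596287801)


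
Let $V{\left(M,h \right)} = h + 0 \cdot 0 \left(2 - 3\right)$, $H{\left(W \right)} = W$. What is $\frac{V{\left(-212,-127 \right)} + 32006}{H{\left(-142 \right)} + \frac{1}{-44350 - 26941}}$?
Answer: $- \frac{2272685789}{10123323} \approx -224.5$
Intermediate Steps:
$V{\left(M,h \right)} = h$ ($V{\left(M,h \right)} = h + 0 \cdot 0 \left(-1\right) = h + 0 \cdot 0 = h + 0 = h$)
$\frac{V{\left(-212,-127 \right)} + 32006}{H{\left(-142 \right)} + \frac{1}{-44350 - 26941}} = \frac{-127 + 32006}{-142 + \frac{1}{-44350 - 26941}} = \frac{31879}{-142 + \frac{1}{-71291}} = \frac{31879}{-142 - \frac{1}{71291}} = \frac{31879}{- \frac{10123323}{71291}} = 31879 \left(- \frac{71291}{10123323}\right) = - \frac{2272685789}{10123323}$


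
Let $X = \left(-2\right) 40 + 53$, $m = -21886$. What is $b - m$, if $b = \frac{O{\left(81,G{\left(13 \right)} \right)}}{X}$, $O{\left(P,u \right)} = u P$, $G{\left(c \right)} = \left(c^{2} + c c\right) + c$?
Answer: $20833$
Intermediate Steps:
$G{\left(c \right)} = c + 2 c^{2}$ ($G{\left(c \right)} = \left(c^{2} + c^{2}\right) + c = 2 c^{2} + c = c + 2 c^{2}$)
$O{\left(P,u \right)} = P u$
$X = -27$ ($X = -80 + 53 = -27$)
$b = -1053$ ($b = \frac{81 \cdot 13 \left(1 + 2 \cdot 13\right)}{-27} = 81 \cdot 13 \left(1 + 26\right) \left(- \frac{1}{27}\right) = 81 \cdot 13 \cdot 27 \left(- \frac{1}{27}\right) = 81 \cdot 351 \left(- \frac{1}{27}\right) = 28431 \left(- \frac{1}{27}\right) = -1053$)
$b - m = -1053 - -21886 = -1053 + 21886 = 20833$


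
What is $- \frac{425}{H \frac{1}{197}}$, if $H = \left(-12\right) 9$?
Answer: $\frac{83725}{108} \approx 775.23$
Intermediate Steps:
$H = -108$
$- \frac{425}{H \frac{1}{197}} = - \frac{425}{\left(-108\right) \frac{1}{197}} = - \frac{425}{- \frac{108}{197}} = \left(-425\right) \left(- \frac{197}{108}\right) = \frac{83725}{108}$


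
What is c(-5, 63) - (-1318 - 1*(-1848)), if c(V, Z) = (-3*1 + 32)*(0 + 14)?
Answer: -124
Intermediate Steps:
c(V, Z) = 406 (c(V, Z) = (-3 + 32)*14 = 29*14 = 406)
c(-5, 63) - (-1318 - 1*(-1848)) = 406 - (-1318 - 1*(-1848)) = 406 - (-1318 + 1848) = 406 - 1*530 = 406 - 530 = -124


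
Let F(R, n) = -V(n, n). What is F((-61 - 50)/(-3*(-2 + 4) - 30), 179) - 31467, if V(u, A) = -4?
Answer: -31463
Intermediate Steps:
F(R, n) = 4 (F(R, n) = -1*(-4) = 4)
F((-61 - 50)/(-3*(-2 + 4) - 30), 179) - 31467 = 4 - 31467 = -31463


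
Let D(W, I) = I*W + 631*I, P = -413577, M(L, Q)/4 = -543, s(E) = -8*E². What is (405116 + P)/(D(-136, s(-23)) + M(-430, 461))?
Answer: 8461/2097012 ≈ 0.0040348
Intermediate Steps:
M(L, Q) = -2172 (M(L, Q) = 4*(-543) = -2172)
D(W, I) = 631*I + I*W
(405116 + P)/(D(-136, s(-23)) + M(-430, 461)) = (405116 - 413577)/((-8*(-23)²)*(631 - 136) - 2172) = -8461/(-8*529*495 - 2172) = -8461/(-4232*495 - 2172) = -8461/(-2094840 - 2172) = -8461/(-2097012) = -8461*(-1/2097012) = 8461/2097012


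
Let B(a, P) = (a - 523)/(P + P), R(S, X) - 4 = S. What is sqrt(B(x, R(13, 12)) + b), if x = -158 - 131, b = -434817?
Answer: I*sqrt(125669015)/17 ≈ 659.42*I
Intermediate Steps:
R(S, X) = 4 + S
x = -289
B(a, P) = (-523 + a)/(2*P) (B(a, P) = (-523 + a)/((2*P)) = (-523 + a)*(1/(2*P)) = (-523 + a)/(2*P))
sqrt(B(x, R(13, 12)) + b) = sqrt((-523 - 289)/(2*(4 + 13)) - 434817) = sqrt((1/2)*(-812)/17 - 434817) = sqrt((1/2)*(1/17)*(-812) - 434817) = sqrt(-406/17 - 434817) = sqrt(-7392295/17) = I*sqrt(125669015)/17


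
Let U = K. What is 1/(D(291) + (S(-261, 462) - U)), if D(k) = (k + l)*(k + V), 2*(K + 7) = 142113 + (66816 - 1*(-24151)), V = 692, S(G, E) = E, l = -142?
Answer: 1/30396 ≈ 3.2899e-5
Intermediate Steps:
K = 116533 (K = -7 + (142113 + (66816 - 1*(-24151)))/2 = -7 + (142113 + (66816 + 24151))/2 = -7 + (142113 + 90967)/2 = -7 + (1/2)*233080 = -7 + 116540 = 116533)
U = 116533
D(k) = (-142 + k)*(692 + k) (D(k) = (k - 142)*(k + 692) = (-142 + k)*(692 + k))
1/(D(291) + (S(-261, 462) - U)) = 1/((-98264 + 291**2 + 550*291) + (462 - 1*116533)) = 1/((-98264 + 84681 + 160050) + (462 - 116533)) = 1/(146467 - 116071) = 1/30396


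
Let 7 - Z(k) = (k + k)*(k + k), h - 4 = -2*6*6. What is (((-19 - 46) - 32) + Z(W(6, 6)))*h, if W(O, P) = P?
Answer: 15912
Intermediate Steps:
h = -68 (h = 4 - 2*6*6 = 4 - 12*6 = 4 - 72 = -68)
Z(k) = 7 - 4*k² (Z(k) = 7 - (k + k)*(k + k) = 7 - 2*k*2*k = 7 - 4*k²)
(((-19 - 46) - 32) + Z(W(6, 6)))*h = (((-19 - 46) - 32) + (7 - 4*6²))*(-68) = ((-65 - 32) + (7 - 4*36))*(-68) = (-97 + (7 - 144))*(-68) = (-97 - 137)*(-68) = -234*(-68) = 15912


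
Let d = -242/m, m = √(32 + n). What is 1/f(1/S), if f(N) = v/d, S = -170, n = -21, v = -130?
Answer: 11*√11/65 ≈ 0.56127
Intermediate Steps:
m = √11 (m = √(32 - 21) = √11 ≈ 3.3166)
d = -22*√11 (d = -242*√11/11 = -22*√11 ≈ -72.966)
f(N) = 65*√11/121 (f(N) = -130*(-√11/242) = -(-65)*√11/121 = 65*√11/121)
1/f(1/S) = 1/(65*√11/121) = 11*√11/65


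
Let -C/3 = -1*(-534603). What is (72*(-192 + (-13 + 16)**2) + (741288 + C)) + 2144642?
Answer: 1268945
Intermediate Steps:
C = -1603809 (C = -(-3)*(-534603) = -3*534603 = -1603809)
(72*(-192 + (-13 + 16)**2) + (741288 + C)) + 2144642 = (72*(-192 + (-13 + 16)**2) + (741288 - 1603809)) + 2144642 = (72*(-192 + 3**2) - 862521) + 2144642 = (72*(-192 + 9) - 862521) + 2144642 = (72*(-183) - 862521) + 2144642 = (-13176 - 862521) + 2144642 = -875697 + 2144642 = 1268945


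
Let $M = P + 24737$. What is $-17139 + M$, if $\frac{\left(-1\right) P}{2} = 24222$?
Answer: $-40846$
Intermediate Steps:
$P = -48444$ ($P = \left(-2\right) 24222 = -48444$)
$M = -23707$ ($M = -48444 + 24737 = -23707$)
$-17139 + M = -17139 - 23707 = -40846$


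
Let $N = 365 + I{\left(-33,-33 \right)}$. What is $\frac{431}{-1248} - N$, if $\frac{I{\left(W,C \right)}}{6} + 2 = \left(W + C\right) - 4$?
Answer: $\frac{83185}{1248} \approx 66.655$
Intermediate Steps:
$I{\left(W,C \right)} = -36 + 6 C + 6 W$ ($I{\left(W,C \right)} = -12 + 6 \left(\left(W + C\right) - 4\right) = -12 + 6 \left(\left(C + W\right) - 4\right) = -12 + 6 \left(-4 + C + W\right) = -12 + \left(-24 + 6 C + 6 W\right) = -36 + 6 C + 6 W$)
$N = -67$ ($N = 365 + \left(-36 + 6 \left(-33\right) + 6 \left(-33\right)\right) = 365 - 432 = -67$)
$\frac{431}{-1248} - N = \frac{431}{-1248} - -67 = 431 \left(- \frac{1}{1248}\right) + 67 = - \frac{431}{1248} + 67 = \frac{83185}{1248}$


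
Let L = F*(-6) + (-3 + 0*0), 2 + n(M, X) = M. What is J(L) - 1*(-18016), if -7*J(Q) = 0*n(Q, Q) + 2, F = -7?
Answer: 126110/7 ≈ 18016.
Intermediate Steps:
n(M, X) = -2 + M
L = 39 (L = -7*(-6) + (-3 + 0*0) = 42 + (-3 + 0) = 42 - 3 = 39)
J(Q) = -2/7 (J(Q) = -(0*(-2 + Q) + 2)/7 = -(0 + 2)/7 = -1/7*2 = -2/7)
J(L) - 1*(-18016) = -2/7 - 1*(-18016) = -2/7 + 18016 = 126110/7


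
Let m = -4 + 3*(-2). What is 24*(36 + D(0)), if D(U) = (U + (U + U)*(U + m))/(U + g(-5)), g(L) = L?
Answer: 864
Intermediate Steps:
m = -10 (m = -4 - 6 = -10)
D(U) = (U + 2*U*(-10 + U))/(-5 + U) (D(U) = (U + (U + U)*(U - 10))/(U - 5) = (U + (2*U)*(-10 + U))/(-5 + U) = (U + 2*U*(-10 + U))/(-5 + U))
24*(36 + D(0)) = 24*(36 + 0*(-19 + 2*0)/(-5 + 0)) = 24*(36 + 0*(-19 + 0)/(-5)) = 24*(36 + 0*(-⅕)*(-19)) = 24*(36 + 0) = 24*36 = 864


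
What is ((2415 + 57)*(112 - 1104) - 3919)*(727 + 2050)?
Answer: -6820709111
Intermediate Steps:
((2415 + 57)*(112 - 1104) - 3919)*(727 + 2050) = (2472*(-992) - 3919)*2777 = (-2452224 - 3919)*2777 = -2456143*2777 = -6820709111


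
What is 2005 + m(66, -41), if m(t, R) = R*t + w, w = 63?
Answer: -638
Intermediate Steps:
m(t, R) = 63 + R*t (m(t, R) = R*t + 63 = 63 + R*t)
2005 + m(66, -41) = 2005 + (63 - 41*66) = 2005 + (63 - 2706) = 2005 - 2643 = -638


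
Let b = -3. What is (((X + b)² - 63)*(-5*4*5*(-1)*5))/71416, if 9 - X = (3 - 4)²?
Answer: -2375/8927 ≈ -0.26605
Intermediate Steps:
X = 8 (X = 9 - (3 - 4)² = 9 - 1*(-1)² = 9 - 1*1 = 9 - 1 = 8)
(((X + b)² - 63)*(-5*4*5*(-1)*5))/71416 = (((8 - 3)² - 63)*(-5*4*5*(-1)*5))/71416 = ((5² - 63)*(-100*(-1)*5))*(1/71416) = ((25 - 63)*(-5*(-20)*5))*(1/71416) = -3800*5*(1/71416) = -38*500*(1/71416) = -19000*1/71416 = -2375/8927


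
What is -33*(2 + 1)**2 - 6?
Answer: -303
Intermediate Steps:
-33*(2 + 1)**2 - 6 = -33*3**2 - 6 = -33*9 - 6 = -297 - 6 = -303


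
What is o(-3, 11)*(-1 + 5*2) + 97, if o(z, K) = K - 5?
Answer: 151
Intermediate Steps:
o(z, K) = -5 + K
o(-3, 11)*(-1 + 5*2) + 97 = (-5 + 11)*(-1 + 5*2) + 97 = 6*(-1 + 10) + 97 = 6*9 + 97 = 54 + 97 = 151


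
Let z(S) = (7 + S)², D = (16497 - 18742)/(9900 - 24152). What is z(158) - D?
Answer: 388008455/14252 ≈ 27225.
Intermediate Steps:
D = 2245/14252 (D = -2245/(-14252) = -2245*(-1/14252) = 2245/14252 ≈ 0.15752)
z(158) - D = (7 + 158)² - 1*2245/14252 = 165² - 2245/14252 = 27225 - 2245/14252 = 388008455/14252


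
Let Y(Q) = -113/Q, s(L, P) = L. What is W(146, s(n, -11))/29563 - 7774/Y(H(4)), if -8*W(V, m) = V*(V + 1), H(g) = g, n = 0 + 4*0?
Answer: 3675951589/13362476 ≈ 275.10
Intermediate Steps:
n = 0 (n = 0 + 0 = 0)
W(V, m) = -V*(1 + V)/8 (W(V, m) = -V*(V + 1)/8 = -V*(1 + V)/8)
W(146, s(n, -11))/29563 - 7774/Y(H(4)) = -⅛*146*(1 + 146)/29563 - 7774/((-113/4)) = -⅛*146*147*(1/29563) - 7774/((-113*¼)) = -10731/4*1/29563 - 7774/(-113/4) = -10731/118252 - 7774*(-4/113) = -10731/118252 + 31096/113 = 3675951589/13362476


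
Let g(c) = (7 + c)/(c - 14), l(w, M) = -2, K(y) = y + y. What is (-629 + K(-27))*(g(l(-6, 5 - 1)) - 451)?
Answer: 4931943/16 ≈ 3.0825e+5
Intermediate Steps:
K(y) = 2*y
g(c) = (7 + c)/(-14 + c)
(-629 + K(-27))*(g(l(-6, 5 - 1)) - 451) = (-629 + 2*(-27))*((7 - 2)/(-14 - 2) - 451) = (-629 - 54)*(5/(-16) - 451) = -683*(-1/16*5 - 451) = -683*(-5/16 - 451) = -683*(-7221/16) = 4931943/16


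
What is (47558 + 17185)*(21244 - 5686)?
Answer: 1007271594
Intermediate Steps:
(47558 + 17185)*(21244 - 5686) = 64743*15558 = 1007271594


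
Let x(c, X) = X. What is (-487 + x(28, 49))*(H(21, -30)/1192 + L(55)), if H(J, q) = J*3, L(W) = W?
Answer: -14371437/596 ≈ -24113.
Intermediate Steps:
H(J, q) = 3*J
(-487 + x(28, 49))*(H(21, -30)/1192 + L(55)) = (-487 + 49)*((3*21)/1192 + 55) = -438*(63*(1/1192) + 55) = -438*(63/1192 + 55) = -438*65623/1192 = -14371437/596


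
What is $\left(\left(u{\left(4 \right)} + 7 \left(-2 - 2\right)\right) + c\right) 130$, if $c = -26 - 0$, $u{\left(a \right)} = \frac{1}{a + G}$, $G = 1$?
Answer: $-6994$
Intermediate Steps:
$u{\left(a \right)} = \frac{1}{1 + a}$ ($u{\left(a \right)} = \frac{1}{a + 1} = \frac{1}{1 + a}$)
$c = -26$ ($c = -26 + 0 = -26$)
$\left(\left(u{\left(4 \right)} + 7 \left(-2 - 2\right)\right) + c\right) 130 = \left(\left(\frac{1}{1 + 4} + 7 \left(-2 - 2\right)\right) - 26\right) 130 = \left(\left(\frac{1}{5} + 7 \left(-2 - 2\right)\right) - 26\right) 130 = \left(\left(\frac{1}{5} + 7 \left(-4\right)\right) - 26\right) 130 = \left(\left(\frac{1}{5} - 28\right) - 26\right) 130 = \left(- \frac{139}{5} - 26\right) 130 = \left(- \frac{269}{5}\right) 130 = -6994$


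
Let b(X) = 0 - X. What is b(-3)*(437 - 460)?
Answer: -69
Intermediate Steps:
b(X) = -X
b(-3)*(437 - 460) = (-1*(-3))*(437 - 460) = 3*(-23) = -69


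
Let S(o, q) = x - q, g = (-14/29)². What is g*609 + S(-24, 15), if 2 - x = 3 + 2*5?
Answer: 3362/29 ≈ 115.93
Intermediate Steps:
x = -11 (x = 2 - (3 + 2*5) = 2 - (3 + 10) = 2 - 1*13 = 2 - 13 = -11)
g = 196/841 (g = (-14*1/29)² = (-14/29)² = 196/841 ≈ 0.23306)
S(o, q) = -11 - q
g*609 + S(-24, 15) = (196/841)*609 + (-11 - 1*15) = 4116/29 + (-11 - 15) = 4116/29 - 26 = 3362/29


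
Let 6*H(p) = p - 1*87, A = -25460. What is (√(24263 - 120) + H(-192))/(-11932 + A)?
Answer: 31/24928 - √24143/37392 ≈ -0.0029119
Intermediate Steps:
H(p) = -29/2 + p/6 (H(p) = (p - 1*87)/6 = (p - 87)/6 = (-87 + p)/6 = -29/2 + p/6)
(√(24263 - 120) + H(-192))/(-11932 + A) = (√(24263 - 120) + (-29/2 + (⅙)*(-192)))/(-11932 - 25460) = (√24143 + (-29/2 - 32))/(-37392) = (√24143 - 93/2)*(-1/37392) = (-93/2 + √24143)*(-1/37392) = 31/24928 - √24143/37392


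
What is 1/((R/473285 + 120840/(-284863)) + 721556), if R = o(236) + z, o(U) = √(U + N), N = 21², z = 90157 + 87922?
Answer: 13115582444104517487715750935/9463626577247680624512637561068436 - 38405624182436165*√677/9463626577247680624512637561068436 ≈ 1.3859e-6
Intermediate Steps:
z = 178079
N = 441
o(U) = √(441 + U) (o(U) = √(U + 441) = √(441 + U))
R = 178079 + √677 (R = √(441 + 236) + 178079 = √677 + 178079 = 178079 + √677 ≈ 1.7811e+5)
1/((R/473285 + 120840/(-284863)) + 721556) = 1/(((178079 + √677)/473285 + 120840/(-284863)) + 721556) = 1/(((178079 + √677)*(1/473285) + 120840*(-1/284863)) + 721556) = 1/(((178079/473285 + √677/473285) - 120840/284863) + 721556) = 1/((-6463641223/134821384955 + √677/473285) + 721556) = 1/(97281172778948757/134821384955 + √677/473285)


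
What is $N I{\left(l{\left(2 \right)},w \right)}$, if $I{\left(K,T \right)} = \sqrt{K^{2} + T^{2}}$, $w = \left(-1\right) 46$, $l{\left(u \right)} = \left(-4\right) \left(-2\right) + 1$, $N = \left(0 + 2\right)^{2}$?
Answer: $52 \sqrt{13} \approx 187.49$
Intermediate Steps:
$N = 4$ ($N = 2^{2} = 4$)
$l{\left(u \right)} = 9$ ($l{\left(u \right)} = 8 + 1 = 9$)
$w = -46$
$N I{\left(l{\left(2 \right)},w \right)} = 4 \sqrt{9^{2} + \left(-46\right)^{2}} = 4 \sqrt{81 + 2116} = 4 \sqrt{2197} = 4 \cdot 13 \sqrt{13} = 52 \sqrt{13}$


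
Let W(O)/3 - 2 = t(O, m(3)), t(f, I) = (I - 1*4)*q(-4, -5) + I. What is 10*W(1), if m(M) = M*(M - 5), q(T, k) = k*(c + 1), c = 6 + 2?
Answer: 13380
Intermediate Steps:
c = 8
q(T, k) = 9*k (q(T, k) = k*(8 + 1) = k*9 = 9*k)
m(M) = M*(-5 + M)
t(f, I) = 180 - 44*I (t(f, I) = (I - 1*4)*(9*(-5)) + I = (I - 4)*(-45) + I = (-4 + I)*(-45) + I = (180 - 45*I) + I = 180 - 44*I)
W(O) = 1338 (W(O) = 6 + 3*(180 - 132*(-5 + 3)) = 6 + 3*(180 - 132*(-2)) = 6 + 3*(180 - 44*(-6)) = 6 + 3*(180 + 264) = 6 + 3*444 = 6 + 1332 = 1338)
10*W(1) = 10*1338 = 13380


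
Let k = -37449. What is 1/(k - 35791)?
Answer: -1/73240 ≈ -1.3654e-5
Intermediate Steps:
1/(k - 35791) = 1/(-37449 - 35791) = 1/(-73240) = -1/73240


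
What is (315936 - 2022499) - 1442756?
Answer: -3149319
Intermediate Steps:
(315936 - 2022499) - 1442756 = -1706563 - 1442756 = -3149319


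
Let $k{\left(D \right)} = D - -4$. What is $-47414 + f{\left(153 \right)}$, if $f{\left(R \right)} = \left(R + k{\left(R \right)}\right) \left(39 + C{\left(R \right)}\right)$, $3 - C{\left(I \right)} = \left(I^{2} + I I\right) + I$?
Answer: $-14595404$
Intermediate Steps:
$C{\left(I \right)} = 3 - I - 2 I^{2}$ ($C{\left(I \right)} = 3 - \left(\left(I^{2} + I I\right) + I\right) = 3 - \left(\left(I^{2} + I^{2}\right) + I\right) = 3 - \left(2 I^{2} + I\right) = 3 - \left(I + 2 I^{2}\right) = 3 - I - 2 I^{2}$)
$k{\left(D \right)} = 4 + D$ ($k{\left(D \right)} = D + 4 = 4 + D$)
$f{\left(R \right)} = \left(4 + 2 R\right) \left(42 - R - 2 R^{2}\right)$ ($f{\left(R \right)} = \left(R + \left(4 + R\right)\right) \left(39 - \left(-3 + R + 2 R^{2}\right)\right) = \left(4 + 2 R\right) \left(42 - R - 2 R^{2}\right)$)
$-47414 + f{\left(153 \right)} = -47414 + \left(168 - 10 \cdot 153^{2} - 4 \cdot 153^{3} + 80 \cdot 153\right) = -47414 + \left(168 - 234090 - 14326308 + 12240\right) = -47414 - 14547990 = -14595404$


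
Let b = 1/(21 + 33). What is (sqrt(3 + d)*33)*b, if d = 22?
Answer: 55/18 ≈ 3.0556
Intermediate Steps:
b = 1/54 ≈ 0.018519
(sqrt(3 + d)*33)*b = (sqrt(3 + 22)*33)*(1/54) = (sqrt(25)*33)*(1/54) = (5*33)*(1/54) = 165*(1/54) = 55/18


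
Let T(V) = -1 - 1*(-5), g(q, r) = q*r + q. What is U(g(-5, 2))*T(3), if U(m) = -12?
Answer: -48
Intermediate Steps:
g(q, r) = q + q*r
T(V) = 4 (T(V) = -1 + 5 = 4)
U(g(-5, 2))*T(3) = -12*4 = -48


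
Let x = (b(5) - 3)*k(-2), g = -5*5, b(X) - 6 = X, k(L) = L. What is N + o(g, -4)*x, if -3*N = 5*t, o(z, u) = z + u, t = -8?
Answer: 1432/3 ≈ 477.33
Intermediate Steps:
b(X) = 6 + X
g = -25
o(z, u) = u + z
N = 40/3 (N = -5*(-8)/3 = -⅓*(-40) = 40/3 ≈ 13.333)
x = -16 (x = ((6 + 5) - 3)*(-2) = (11 - 3)*(-2) = 8*(-2) = -16)
N + o(g, -4)*x = 40/3 + (-4 - 25)*(-16) = 40/3 - 29*(-16) = 40/3 + 464 = 1432/3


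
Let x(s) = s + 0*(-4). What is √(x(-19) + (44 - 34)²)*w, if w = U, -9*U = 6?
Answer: -6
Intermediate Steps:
x(s) = s (x(s) = s + 0 = s)
U = -⅔ (U = -⅑*6 = -⅔ ≈ -0.66667)
w = -⅔ ≈ -0.66667
√(x(-19) + (44 - 34)²)*w = √(-19 + (44 - 34)²)*(-⅔) = √(-19 + 10²)*(-⅔) = √(-19 + 100)*(-⅔) = √81*(-⅔) = 9*(-⅔) = -6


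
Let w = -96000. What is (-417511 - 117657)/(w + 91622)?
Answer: 267584/2189 ≈ 122.24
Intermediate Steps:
(-417511 - 117657)/(w + 91622) = (-417511 - 117657)/(-96000 + 91622) = -535168/(-4378) = -535168*(-1/4378) = 267584/2189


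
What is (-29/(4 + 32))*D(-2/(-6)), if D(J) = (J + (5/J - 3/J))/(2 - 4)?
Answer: 551/216 ≈ 2.5509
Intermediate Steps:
D(J) = -1/J - J/2 (D(J) = (J + 2/J)/(-2) = (J + 2/J)*(-1/2) = -1/J - J/2)
(-29/(4 + 32))*D(-2/(-6)) = (-29/(4 + 32))*(-1/((-2/(-6))) - (-1)/(-6)) = (-29/36)*(-1/((-2*(-1/6))) - (-1)*(-1)/6) = (-29*1/36)*(-1/1/3 - 1/2*1/3) = -29*(-1*3 - 1/6)/36 = -29*(-3 - 1/6)/36 = -29/36*(-19/6) = 551/216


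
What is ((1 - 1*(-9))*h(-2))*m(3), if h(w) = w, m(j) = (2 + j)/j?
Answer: -100/3 ≈ -33.333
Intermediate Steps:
m(j) = (2 + j)/j
((1 - 1*(-9))*h(-2))*m(3) = ((1 - 1*(-9))*(-2))*((2 + 3)/3) = ((1 + 9)*(-2))*((1/3)*5) = (10*(-2))*(5/3) = -20*5/3 = -100/3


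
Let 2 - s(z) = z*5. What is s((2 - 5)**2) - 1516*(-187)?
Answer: 283449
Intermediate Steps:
s(z) = 2 - 5*z (s(z) = 2 - z*5 = 2 - 5*z)
s((2 - 5)**2) - 1516*(-187) = (2 - 5*(2 - 5)**2) - 1516*(-187) = (2 - 5*(-3)**2) + 283492 = (2 - 5*9) + 283492 = (2 - 45) + 283492 = -43 + 283492 = 283449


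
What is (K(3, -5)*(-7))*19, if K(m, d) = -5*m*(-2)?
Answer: -3990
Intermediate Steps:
K(m, d) = 10*m
(K(3, -5)*(-7))*19 = ((10*3)*(-7))*19 = (30*(-7))*19 = -210*19 = -3990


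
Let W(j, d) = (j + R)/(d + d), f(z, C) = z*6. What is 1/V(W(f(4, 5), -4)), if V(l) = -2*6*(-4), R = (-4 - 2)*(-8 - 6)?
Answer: 1/48 ≈ 0.020833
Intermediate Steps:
f(z, C) = 6*z
R = 84 (R = -6*(-14) = 84)
W(j, d) = (84 + j)/(2*d) (W(j, d) = (j + 84)/(d + d) = (84 + j)/((2*d)) = (84 + j)*(1/(2*d)) = (84 + j)/(2*d))
V(l) = 48 (V(l) = -12*(-4) = 48)
1/V(W(f(4, 5), -4)) = 1/48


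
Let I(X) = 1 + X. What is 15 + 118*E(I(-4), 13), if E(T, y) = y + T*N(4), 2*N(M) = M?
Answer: 841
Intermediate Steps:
N(M) = M/2
E(T, y) = y + 2*T (E(T, y) = y + T*((½)*4) = y + T*2 = y + 2*T)
15 + 118*E(I(-4), 13) = 15 + 118*(13 + 2*(1 - 4)) = 15 + 118*(13 + 2*(-3)) = 15 + 118*(13 - 6) = 15 + 118*7 = 15 + 826 = 841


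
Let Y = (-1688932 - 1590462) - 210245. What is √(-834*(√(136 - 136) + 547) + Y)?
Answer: I*√3945837 ≈ 1986.4*I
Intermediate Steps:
Y = -3489639 (Y = -3279394 - 210245 = -3489639)
√(-834*(√(136 - 136) + 547) + Y) = √(-834*(√(136 - 136) + 547) - 3489639) = √(-834*(√0 + 547) - 3489639) = √(-834*(0 + 547) - 3489639) = √(-834*547 - 3489639) = √(-456198 - 3489639) = √(-3945837) = I*√3945837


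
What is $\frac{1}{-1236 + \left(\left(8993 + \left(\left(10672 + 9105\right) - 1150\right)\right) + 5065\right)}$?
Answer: $\frac{1}{31449} \approx 3.1798 \cdot 10^{-5}$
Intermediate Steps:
$\frac{1}{-1236 + \left(\left(8993 + \left(\left(10672 + 9105\right) - 1150\right)\right) + 5065\right)} = \frac{1}{-1236 + \left(\left(8993 + \left(19777 - 1150\right)\right) + 5065\right)} = \frac{1}{-1236 + \left(\left(8993 + 18627\right) + 5065\right)} = \frac{1}{-1236 + \left(27620 + 5065\right)} = \frac{1}{-1236 + 32685} = \frac{1}{31449}$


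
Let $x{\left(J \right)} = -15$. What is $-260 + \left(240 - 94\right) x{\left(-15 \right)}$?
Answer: $-2450$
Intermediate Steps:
$-260 + \left(240 - 94\right) x{\left(-15 \right)} = -260 + \left(240 - 94\right) \left(-15\right) = -260 + 146 \left(-15\right) = -260 - 2190 = -2450$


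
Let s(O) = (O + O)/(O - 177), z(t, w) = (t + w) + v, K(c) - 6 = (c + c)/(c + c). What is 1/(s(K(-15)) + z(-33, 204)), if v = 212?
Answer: 85/32548 ≈ 0.0026115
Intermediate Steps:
K(c) = 7 (K(c) = 6 + (c + c)/(c + c) = 6 + (2*c)/((2*c)) = 6 + (2*c)*(1/(2*c)) = 6 + 1 = 7)
z(t, w) = 212 + t + w (z(t, w) = (t + w) + 212 = 212 + t + w)
s(O) = 2*O/(-177 + O) (s(O) = (2*O)/(-177 + O) = 2*O/(-177 + O))
1/(s(K(-15)) + z(-33, 204)) = 1/(2*7/(-177 + 7) + (212 - 33 + 204)) = 1/(2*7/(-170) + 383) = 1/(2*7*(-1/170) + 383) = 1/(-7/85 + 383) = 1/(32548/85) = 85/32548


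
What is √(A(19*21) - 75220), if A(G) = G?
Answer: I*√74821 ≈ 273.53*I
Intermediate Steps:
√(A(19*21) - 75220) = √(19*21 - 75220) = √(399 - 75220) = √(-74821) = I*√74821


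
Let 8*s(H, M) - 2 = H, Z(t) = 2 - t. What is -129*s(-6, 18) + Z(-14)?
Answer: 161/2 ≈ 80.500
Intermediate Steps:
s(H, M) = 1/4 + H/8
-129*s(-6, 18) + Z(-14) = -129*(1/4 + (1/8)*(-6)) + (2 - 1*(-14)) = -129*(1/4 - 3/4) + (2 + 14) = -129*(-1/2) + 16 = 129/2 + 16 = 161/2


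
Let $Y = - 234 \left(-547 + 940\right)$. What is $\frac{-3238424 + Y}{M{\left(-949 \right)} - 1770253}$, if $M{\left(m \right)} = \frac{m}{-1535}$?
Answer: $\frac{2556071255}{1358668703} \approx 1.8813$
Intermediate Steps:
$M{\left(m \right)} = - \frac{m}{1535}$ ($M{\left(m \right)} = m \left(- \frac{1}{1535}\right) = - \frac{m}{1535}$)
$Y = -91962$ ($Y = \left(-234\right) 393 = -91962$)
$\frac{-3238424 + Y}{M{\left(-949 \right)} - 1770253} = \frac{-3238424 - 91962}{\left(- \frac{1}{1535}\right) \left(-949\right) - 1770253} = - \frac{3330386}{\frac{949}{1535} - 1770253} = - \frac{3330386}{- \frac{2717337406}{1535}} = \left(-3330386\right) \left(- \frac{1535}{2717337406}\right) = \frac{2556071255}{1358668703}$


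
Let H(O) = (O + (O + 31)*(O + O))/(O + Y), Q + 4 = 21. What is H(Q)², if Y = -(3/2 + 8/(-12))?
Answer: 10404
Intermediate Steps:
Q = 17 (Q = -4 + 21 = 17)
Y = -⅚ (Y = -(3*(½) + 8*(-1/12)) = -(3/2 - ⅔) = -1*⅚ = -⅚ ≈ -0.83333)
H(O) = (O + 2*O*(31 + O))/(-⅚ + O) (H(O) = (O + (O + 31)*(O + O))/(O - ⅚) = (O + (31 + O)*(2*O))/(-⅚ + O) = (O + 2*O*(31 + O))/(-⅚ + O))
H(Q)² = (6*17*(63 + 2*17)/(-5 + 6*17))² = (6*17*(63 + 34)/(-5 + 102))² = (6*17*97/97)² = (6*17*(1/97)*97)² = 102² = 10404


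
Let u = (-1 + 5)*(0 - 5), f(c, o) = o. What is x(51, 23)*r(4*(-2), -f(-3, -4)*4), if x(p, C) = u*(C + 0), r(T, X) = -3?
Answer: 1380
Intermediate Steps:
u = -20 (u = 4*(-5) = -20)
x(p, C) = -20*C (x(p, C) = -20*(C + 0) = -20*C)
x(51, 23)*r(4*(-2), -f(-3, -4)*4) = -20*23*(-3) = -460*(-3) = 1380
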